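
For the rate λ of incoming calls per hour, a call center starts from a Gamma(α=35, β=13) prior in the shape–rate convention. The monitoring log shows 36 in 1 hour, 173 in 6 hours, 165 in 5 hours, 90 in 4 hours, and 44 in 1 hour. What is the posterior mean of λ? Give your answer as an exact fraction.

Total count: 36 + 173 + 165 + 90 + 44 = 508.
Total exposure: 1 + 6 + 5 + 4 + 1 = 17 hours.
By Gamma–Poisson conjugacy, the posterior is Gamma(α + Σx, β + Σt) = Gamma(35 + 508, 13 + 17) = Gamma(543, 30).
Posterior mean = α'/β' = 543/30 = 181/10.

181/10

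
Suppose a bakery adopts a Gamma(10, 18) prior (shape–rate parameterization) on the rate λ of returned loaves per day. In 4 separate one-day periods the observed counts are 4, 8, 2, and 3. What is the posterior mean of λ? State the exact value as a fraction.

Total count: 4 + 8 + 2 + 3 = 17.
Total exposure: 4 days.
Posterior: α' = 10 + 17 = 27, β' = 18 + 4 = 22.
Posterior mean = α'/β' = 27/22.

27/22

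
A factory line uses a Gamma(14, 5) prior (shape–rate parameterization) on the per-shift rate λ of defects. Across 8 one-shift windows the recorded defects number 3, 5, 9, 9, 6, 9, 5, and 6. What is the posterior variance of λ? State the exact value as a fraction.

Total count: 3 + 5 + 9 + 9 + 6 + 9 + 5 + 6 = 52.
Total exposure: 8 shifts.
By Gamma–Poisson conjugacy, the posterior is Gamma(α + Σx, β + Σt) = Gamma(14 + 52, 5 + 8) = Gamma(66, 13).
Posterior variance = α'/β'² = 66/169.

66/169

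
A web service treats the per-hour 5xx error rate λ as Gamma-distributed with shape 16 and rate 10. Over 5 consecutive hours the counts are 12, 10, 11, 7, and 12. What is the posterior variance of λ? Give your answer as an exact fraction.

68/225

Total count: 12 + 10 + 11 + 7 + 12 = 52.
Total exposure: 5 hours.
Conjugate update: add total count to the shape and total exposure to the rate, giving Gamma(68, 15).
Posterior variance = α'/β'² = 68/225.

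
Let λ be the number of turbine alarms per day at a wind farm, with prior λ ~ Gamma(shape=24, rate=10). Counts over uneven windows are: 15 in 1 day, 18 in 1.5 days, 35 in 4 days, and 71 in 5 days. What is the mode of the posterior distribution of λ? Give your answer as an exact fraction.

Total count: 15 + 18 + 35 + 71 = 139.
Total exposure: 1 + 1.5 + 4 + 5 = 11.5 days.
Posterior: α' = 24 + 139 = 163, β' = 10 + 11.5 = 43/2.
Posterior mode = (α'−1)/β' = 162/(43/2) = 324/43.

324/43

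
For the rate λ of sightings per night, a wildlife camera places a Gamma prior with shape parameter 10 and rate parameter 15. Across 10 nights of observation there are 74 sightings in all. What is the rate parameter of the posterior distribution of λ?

Total count 74 over total exposure 10 nights.
Conjugate update: add total count to the shape and total exposure to the rate, giving Gamma(84, 25).

25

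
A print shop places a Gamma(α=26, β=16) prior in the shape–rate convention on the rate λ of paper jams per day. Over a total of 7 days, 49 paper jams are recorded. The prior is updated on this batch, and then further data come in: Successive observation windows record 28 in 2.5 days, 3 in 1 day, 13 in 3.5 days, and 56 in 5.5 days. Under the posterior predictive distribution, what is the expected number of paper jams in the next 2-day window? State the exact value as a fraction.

Total count 49 over total exposure 7 days.
After the first batch: Gamma(26 + 49, 16 + 7) = Gamma(75, 23).
Total count: 28 + 3 + 13 + 56 = 100.
Total exposure: 2.5 + 1 + 3.5 + 5.5 = 12.5 days.
After the second batch: Gamma(75 + 100, 23 + 12.5) = Gamma(175, 71/2).
Predictive mean over a 2-day window = T·E[λ|data] = 2·175/(71/2) = 700/71.

700/71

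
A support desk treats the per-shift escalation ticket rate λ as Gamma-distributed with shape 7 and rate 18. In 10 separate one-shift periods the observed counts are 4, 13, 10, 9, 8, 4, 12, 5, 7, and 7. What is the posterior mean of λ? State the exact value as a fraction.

43/14

Total count: 4 + 13 + 10 + 9 + 8 + 4 + 12 + 5 + 7 + 7 = 79.
Total exposure: 10 shifts.
Posterior: α' = 7 + 79 = 86, β' = 18 + 10 = 28.
Posterior mean = α'/β' = 86/28 = 43/14.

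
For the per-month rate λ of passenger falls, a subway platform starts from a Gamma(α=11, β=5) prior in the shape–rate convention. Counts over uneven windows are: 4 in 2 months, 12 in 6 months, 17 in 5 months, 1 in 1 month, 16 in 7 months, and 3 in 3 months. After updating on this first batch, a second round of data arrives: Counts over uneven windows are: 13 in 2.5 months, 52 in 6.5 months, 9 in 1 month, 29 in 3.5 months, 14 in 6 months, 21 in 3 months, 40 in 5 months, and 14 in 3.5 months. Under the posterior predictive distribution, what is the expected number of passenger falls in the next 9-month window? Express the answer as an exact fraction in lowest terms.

Total count: 4 + 12 + 17 + 1 + 16 + 3 = 53.
Total exposure: 2 + 6 + 5 + 1 + 7 + 3 = 24 months.
After the first batch: Gamma(11 + 53, 5 + 24) = Gamma(64, 29).
Total count: 13 + 52 + 9 + 29 + 14 + 21 + 40 + 14 = 192.
Total exposure: 2.5 + 6.5 + 1 + 3.5 + 6 + 3 + 5 + 3.5 = 31 months.
After the second batch: Gamma(64 + 192, 29 + 31) = Gamma(256, 60).
Predictive mean over a 9-month window = T·E[λ|data] = 9·256/60 = 192/5.

192/5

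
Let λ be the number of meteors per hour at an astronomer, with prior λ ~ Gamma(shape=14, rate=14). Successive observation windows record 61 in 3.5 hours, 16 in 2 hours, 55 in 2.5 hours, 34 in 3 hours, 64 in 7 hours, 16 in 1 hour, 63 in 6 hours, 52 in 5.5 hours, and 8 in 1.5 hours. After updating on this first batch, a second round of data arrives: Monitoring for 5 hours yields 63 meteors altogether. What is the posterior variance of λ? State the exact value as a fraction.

Total count: 61 + 16 + 55 + 34 + 64 + 16 + 63 + 52 + 8 = 369.
Total exposure: 3.5 + 2 + 2.5 + 3 + 7 + 1 + 6 + 5.5 + 1.5 = 32 hours.
After the first batch: Gamma(14 + 369, 14 + 32) = Gamma(383, 46).
Total count 63 over total exposure 5 hours.
After the second batch: Gamma(383 + 63, 46 + 5) = Gamma(446, 51).
Posterior variance = α'/β'² = 446/2601.

446/2601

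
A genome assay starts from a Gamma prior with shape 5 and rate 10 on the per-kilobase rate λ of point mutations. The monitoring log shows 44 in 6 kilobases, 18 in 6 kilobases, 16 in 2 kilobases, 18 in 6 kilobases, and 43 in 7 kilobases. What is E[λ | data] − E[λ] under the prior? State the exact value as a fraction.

251/74

Total count: 44 + 18 + 16 + 18 + 43 = 139.
Total exposure: 6 + 6 + 2 + 6 + 7 = 27 kilobases.
Gamma(α, β) with Poisson data over total exposure Σt gives posterior Gamma(α+Σx, β+Σt) = Gamma(144, 37).
Posterior mean = 144/37 = 144/37; prior mean = 5/10 = 1/2. Difference = 144/37 − 1/2 = 251/74.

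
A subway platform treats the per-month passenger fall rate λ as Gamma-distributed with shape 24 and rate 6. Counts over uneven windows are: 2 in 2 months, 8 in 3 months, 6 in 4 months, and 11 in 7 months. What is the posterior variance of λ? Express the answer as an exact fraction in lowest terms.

51/484

Total count: 2 + 8 + 6 + 11 = 27.
Total exposure: 2 + 3 + 4 + 7 = 16 months.
Conjugate update: add total count to the shape and total exposure to the rate, giving Gamma(51, 22).
Posterior variance = α'/β'² = 51/484.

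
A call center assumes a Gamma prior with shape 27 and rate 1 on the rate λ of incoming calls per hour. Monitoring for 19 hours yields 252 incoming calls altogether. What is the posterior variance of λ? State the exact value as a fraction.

Total count 252 over total exposure 19 hours.
Gamma(α, β) with Poisson data over total exposure Σt gives posterior Gamma(α+Σx, β+Σt) = Gamma(279, 20).
Posterior variance = α'/β'² = 279/400.

279/400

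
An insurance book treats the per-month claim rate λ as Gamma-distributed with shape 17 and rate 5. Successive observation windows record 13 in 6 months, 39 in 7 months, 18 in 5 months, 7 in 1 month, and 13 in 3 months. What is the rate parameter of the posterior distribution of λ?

Total count: 13 + 39 + 18 + 7 + 13 = 90.
Total exposure: 6 + 7 + 5 + 1 + 3 = 22 months.
The Gamma prior is conjugate for the Poisson rate, so λ | data ~ Gamma(17+90, 5+22) = Gamma(107, 27).

27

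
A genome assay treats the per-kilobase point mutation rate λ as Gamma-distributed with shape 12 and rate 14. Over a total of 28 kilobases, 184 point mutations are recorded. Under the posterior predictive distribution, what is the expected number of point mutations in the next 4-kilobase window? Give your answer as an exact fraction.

Total count 184 over total exposure 28 kilobases.
The Gamma prior is conjugate for the Poisson rate, so λ | data ~ Gamma(12+184, 14+28) = Gamma(196, 42).
Predictive mean over a 4-kilobase window = T·E[λ|data] = 4·196/42 = 56/3.

56/3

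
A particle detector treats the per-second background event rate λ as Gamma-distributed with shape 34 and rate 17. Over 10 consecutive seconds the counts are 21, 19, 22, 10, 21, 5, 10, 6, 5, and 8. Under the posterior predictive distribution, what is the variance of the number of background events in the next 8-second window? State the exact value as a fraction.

Total count: 21 + 19 + 22 + 10 + 21 + 5 + 10 + 6 + 5 + 8 = 127.
Total exposure: 10 seconds.
Posterior: α' = 34 + 127 = 161, β' = 17 + 10 = 27.
The posterior predictive for a window of length T is Negative Binomial with variance T·α'·(β'+T)/β'² = 8·161·35/729 = 45080/729.

45080/729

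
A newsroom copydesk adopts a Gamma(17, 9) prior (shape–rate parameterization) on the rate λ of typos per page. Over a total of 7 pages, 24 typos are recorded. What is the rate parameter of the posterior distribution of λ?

16

Total count 24 over total exposure 7 pages.
The Gamma prior is conjugate for the Poisson rate, so λ | data ~ Gamma(17+24, 9+7) = Gamma(41, 16).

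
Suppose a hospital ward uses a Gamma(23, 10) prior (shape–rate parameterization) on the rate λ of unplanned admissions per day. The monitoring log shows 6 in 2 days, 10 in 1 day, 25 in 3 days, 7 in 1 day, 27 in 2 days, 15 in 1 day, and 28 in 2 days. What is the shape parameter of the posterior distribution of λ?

141

Total count: 6 + 10 + 25 + 7 + 27 + 15 + 28 = 118.
Total exposure: 2 + 1 + 3 + 1 + 2 + 1 + 2 = 12 days.
The Gamma prior is conjugate for the Poisson rate, so λ | data ~ Gamma(23+118, 10+12) = Gamma(141, 22).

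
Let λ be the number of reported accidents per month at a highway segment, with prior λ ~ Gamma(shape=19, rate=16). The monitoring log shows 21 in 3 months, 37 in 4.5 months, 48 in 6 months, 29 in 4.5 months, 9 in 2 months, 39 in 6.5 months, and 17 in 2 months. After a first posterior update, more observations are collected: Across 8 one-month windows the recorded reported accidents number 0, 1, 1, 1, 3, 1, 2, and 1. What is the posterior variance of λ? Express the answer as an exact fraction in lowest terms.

Total count: 21 + 37 + 48 + 29 + 9 + 39 + 17 = 200.
Total exposure: 3 + 4.5 + 6 + 4.5 + 2 + 6.5 + 2 = 28.5 months.
After the first batch: Gamma(19 + 200, 16 + 28.5) = Gamma(219, 89/2).
Total count: 0 + 1 + 1 + 1 + 3 + 1 + 2 + 1 = 10.
Total exposure: 8 months.
After the second batch: Gamma(219 + 10, 89/2 + 8) = Gamma(229, 105/2).
Posterior variance = α'/β'² = 229/(11025/4) = 916/11025.

916/11025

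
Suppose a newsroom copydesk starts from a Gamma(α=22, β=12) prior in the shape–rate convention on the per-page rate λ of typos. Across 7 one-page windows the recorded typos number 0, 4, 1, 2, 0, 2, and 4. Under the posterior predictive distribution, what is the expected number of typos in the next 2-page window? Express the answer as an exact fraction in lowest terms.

70/19

Total count: 0 + 4 + 1 + 2 + 0 + 2 + 4 = 13.
Total exposure: 7 pages.
Conjugate update: add total count to the shape and total exposure to the rate, giving Gamma(35, 19).
Predictive mean over a 2-page window = T·E[λ|data] = 2·35/19 = 70/19.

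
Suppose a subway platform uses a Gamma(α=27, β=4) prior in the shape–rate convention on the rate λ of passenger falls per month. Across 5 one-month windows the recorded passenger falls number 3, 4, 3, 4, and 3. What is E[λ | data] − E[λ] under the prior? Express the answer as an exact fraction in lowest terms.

Total count: 3 + 4 + 3 + 4 + 3 = 17.
Total exposure: 5 months.
The Gamma prior is conjugate for the Poisson rate, so λ | data ~ Gamma(27+17, 4+5) = Gamma(44, 9).
Posterior mean = 44/9 = 44/9; prior mean = 27/4 = 27/4. Difference = 44/9 − 27/4 = -67/36.

-67/36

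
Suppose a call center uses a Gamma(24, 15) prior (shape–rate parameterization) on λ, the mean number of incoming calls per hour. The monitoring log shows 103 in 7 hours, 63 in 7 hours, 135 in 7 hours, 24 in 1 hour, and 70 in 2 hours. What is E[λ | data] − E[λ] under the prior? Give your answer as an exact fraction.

1783/195

Total count: 103 + 63 + 135 + 24 + 70 = 395.
Total exposure: 7 + 7 + 7 + 1 + 2 = 24 hours.
Posterior: α' = 24 + 395 = 419, β' = 15 + 24 = 39.
Posterior mean = 419/39 = 419/39; prior mean = 24/15 = 8/5. Difference = 419/39 − 8/5 = 1783/195.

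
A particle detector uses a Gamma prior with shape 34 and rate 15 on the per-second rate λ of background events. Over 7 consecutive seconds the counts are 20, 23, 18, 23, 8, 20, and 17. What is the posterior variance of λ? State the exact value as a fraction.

163/484

Total count: 20 + 23 + 18 + 23 + 8 + 20 + 17 = 129.
Total exposure: 7 seconds.
Posterior: α' = 34 + 129 = 163, β' = 15 + 7 = 22.
Posterior variance = α'/β'² = 163/484.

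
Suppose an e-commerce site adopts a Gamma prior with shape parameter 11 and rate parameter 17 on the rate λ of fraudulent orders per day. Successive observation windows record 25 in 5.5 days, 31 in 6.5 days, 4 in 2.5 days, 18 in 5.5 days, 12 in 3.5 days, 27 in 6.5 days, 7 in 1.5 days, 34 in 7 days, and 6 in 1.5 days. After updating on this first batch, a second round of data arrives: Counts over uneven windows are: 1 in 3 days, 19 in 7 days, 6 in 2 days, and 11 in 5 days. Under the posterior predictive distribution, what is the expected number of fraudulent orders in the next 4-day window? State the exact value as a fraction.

424/37

Total count: 25 + 31 + 4 + 18 + 12 + 27 + 7 + 34 + 6 = 164.
Total exposure: 5.5 + 6.5 + 2.5 + 5.5 + 3.5 + 6.5 + 1.5 + 7 + 1.5 = 40 days.
After the first batch: Gamma(11 + 164, 17 + 40) = Gamma(175, 57).
Total count: 1 + 19 + 6 + 11 = 37.
Total exposure: 3 + 7 + 2 + 5 = 17 days.
After the second batch: Gamma(175 + 37, 57 + 17) = Gamma(212, 74).
Predictive mean over a 4-day window = T·E[λ|data] = 4·212/74 = 424/37.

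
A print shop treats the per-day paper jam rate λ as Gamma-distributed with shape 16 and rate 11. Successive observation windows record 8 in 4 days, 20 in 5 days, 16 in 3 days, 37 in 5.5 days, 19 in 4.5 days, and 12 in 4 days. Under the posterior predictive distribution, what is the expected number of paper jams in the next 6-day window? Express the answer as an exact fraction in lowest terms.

768/37

Total count: 8 + 20 + 16 + 37 + 19 + 12 = 112.
Total exposure: 4 + 5 + 3 + 5.5 + 4.5 + 4 = 26 days.
Posterior: α' = 16 + 112 = 128, β' = 11 + 26 = 37.
Predictive mean over a 6-day window = T·E[λ|data] = 6·128/37 = 768/37.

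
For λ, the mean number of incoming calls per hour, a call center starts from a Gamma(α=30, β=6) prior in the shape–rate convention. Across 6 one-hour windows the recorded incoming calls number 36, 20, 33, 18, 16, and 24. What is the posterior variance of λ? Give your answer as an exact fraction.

59/48

Total count: 36 + 20 + 33 + 18 + 16 + 24 = 147.
Total exposure: 6 hours.
The Gamma prior is conjugate for the Poisson rate, so λ | data ~ Gamma(30+147, 6+6) = Gamma(177, 12).
Posterior variance = α'/β'² = 177/144 = 59/48.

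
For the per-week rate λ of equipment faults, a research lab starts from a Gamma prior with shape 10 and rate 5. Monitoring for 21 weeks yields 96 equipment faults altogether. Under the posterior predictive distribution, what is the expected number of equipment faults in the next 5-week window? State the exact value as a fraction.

Total count 96 over total exposure 21 weeks.
The Gamma prior is conjugate for the Poisson rate, so λ | data ~ Gamma(10+96, 5+21) = Gamma(106, 26).
Predictive mean over a 5-week window = T·E[λ|data] = 5·106/26 = 265/13.

265/13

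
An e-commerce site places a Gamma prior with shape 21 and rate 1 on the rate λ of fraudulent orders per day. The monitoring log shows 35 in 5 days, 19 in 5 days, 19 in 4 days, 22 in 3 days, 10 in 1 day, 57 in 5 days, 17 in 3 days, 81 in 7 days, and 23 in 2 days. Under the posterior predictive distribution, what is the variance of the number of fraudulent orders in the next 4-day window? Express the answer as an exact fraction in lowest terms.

Total count: 35 + 19 + 19 + 22 + 10 + 57 + 17 + 81 + 23 = 283.
Total exposure: 5 + 5 + 4 + 3 + 1 + 5 + 3 + 7 + 2 = 35 days.
Conjugate update: add total count to the shape and total exposure to the rate, giving Gamma(304, 36).
The posterior predictive for a window of length T is Negative Binomial with variance T·α'·(β'+T)/β'² = 4·304·40/1296 = 3040/81.

3040/81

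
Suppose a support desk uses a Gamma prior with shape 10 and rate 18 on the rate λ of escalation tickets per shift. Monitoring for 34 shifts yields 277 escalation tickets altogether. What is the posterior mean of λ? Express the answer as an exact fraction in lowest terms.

Total count 277 over total exposure 34 shifts.
By Gamma–Poisson conjugacy, the posterior is Gamma(α + Σx, β + Σt) = Gamma(10 + 277, 18 + 34) = Gamma(287, 52).
Posterior mean = α'/β' = 287/52.

287/52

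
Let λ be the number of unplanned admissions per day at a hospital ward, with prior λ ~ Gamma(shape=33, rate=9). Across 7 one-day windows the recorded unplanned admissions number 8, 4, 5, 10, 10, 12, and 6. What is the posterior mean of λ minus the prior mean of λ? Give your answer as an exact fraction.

Total count: 8 + 4 + 5 + 10 + 10 + 12 + 6 = 55.
Total exposure: 7 days.
Posterior: α' = 33 + 55 = 88, β' = 9 + 7 = 16.
Posterior mean = 88/16 = 11/2; prior mean = 33/9 = 11/3. Difference = 11/2 − 11/3 = 11/6.

11/6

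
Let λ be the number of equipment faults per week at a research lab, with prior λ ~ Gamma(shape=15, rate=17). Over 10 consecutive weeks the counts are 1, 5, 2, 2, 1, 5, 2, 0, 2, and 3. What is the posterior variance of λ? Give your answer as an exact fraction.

38/729

Total count: 1 + 5 + 2 + 2 + 1 + 5 + 2 + 0 + 2 + 3 = 23.
Total exposure: 10 weeks.
Gamma(α, β) with Poisson data over total exposure Σt gives posterior Gamma(α+Σx, β+Σt) = Gamma(38, 27).
Posterior variance = α'/β'² = 38/729.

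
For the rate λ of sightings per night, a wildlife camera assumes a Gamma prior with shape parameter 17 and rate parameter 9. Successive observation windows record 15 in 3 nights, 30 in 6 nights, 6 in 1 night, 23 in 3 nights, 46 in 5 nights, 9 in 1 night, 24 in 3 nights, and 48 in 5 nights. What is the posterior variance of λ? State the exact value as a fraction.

Total count: 15 + 30 + 6 + 23 + 46 + 9 + 24 + 48 = 201.
Total exposure: 3 + 6 + 1 + 3 + 5 + 1 + 3 + 5 = 27 nights.
Gamma(α, β) with Poisson data over total exposure Σt gives posterior Gamma(α+Σx, β+Σt) = Gamma(218, 36).
Posterior variance = α'/β'² = 218/1296 = 109/648.

109/648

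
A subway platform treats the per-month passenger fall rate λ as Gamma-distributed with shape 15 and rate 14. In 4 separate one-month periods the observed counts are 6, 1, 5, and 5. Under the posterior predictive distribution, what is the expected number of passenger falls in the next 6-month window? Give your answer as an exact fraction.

Total count: 6 + 1 + 5 + 5 = 17.
Total exposure: 4 months.
Posterior: α' = 15 + 17 = 32, β' = 14 + 4 = 18.
Predictive mean over a 6-month window = T·E[λ|data] = 6·32/18 = 32/3.

32/3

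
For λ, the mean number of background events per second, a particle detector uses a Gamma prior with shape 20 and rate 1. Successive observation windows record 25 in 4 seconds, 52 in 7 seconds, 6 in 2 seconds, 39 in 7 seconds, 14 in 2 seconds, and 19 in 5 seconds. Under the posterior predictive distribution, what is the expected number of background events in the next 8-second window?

Total count: 25 + 52 + 6 + 39 + 14 + 19 = 155.
Total exposure: 4 + 7 + 2 + 7 + 2 + 5 = 27 seconds.
Posterior: α' = 20 + 155 = 175, β' = 1 + 27 = 28.
Predictive mean over an 8-second window = T·E[λ|data] = 8·175/28 = 50.

50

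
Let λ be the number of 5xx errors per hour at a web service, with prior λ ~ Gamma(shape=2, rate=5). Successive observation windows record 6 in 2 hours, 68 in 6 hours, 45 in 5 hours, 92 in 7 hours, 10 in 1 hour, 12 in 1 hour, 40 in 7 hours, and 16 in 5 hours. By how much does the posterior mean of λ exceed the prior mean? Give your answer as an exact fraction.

Total count: 6 + 68 + 45 + 92 + 10 + 12 + 40 + 16 = 289.
Total exposure: 2 + 6 + 5 + 7 + 1 + 1 + 7 + 5 = 34 hours.
Gamma(α, β) with Poisson data over total exposure Σt gives posterior Gamma(α+Σx, β+Σt) = Gamma(291, 39).
Posterior mean = 291/39 = 97/13; prior mean = 2/5 = 2/5. Difference = 97/13 − 2/5 = 459/65.

459/65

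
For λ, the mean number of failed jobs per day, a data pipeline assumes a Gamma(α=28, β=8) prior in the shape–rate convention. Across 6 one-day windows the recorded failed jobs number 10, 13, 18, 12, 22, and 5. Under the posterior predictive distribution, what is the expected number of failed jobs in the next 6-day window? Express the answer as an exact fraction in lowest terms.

324/7

Total count: 10 + 13 + 18 + 12 + 22 + 5 = 80.
Total exposure: 6 days.
By Gamma–Poisson conjugacy, the posterior is Gamma(α + Σx, β + Σt) = Gamma(28 + 80, 8 + 6) = Gamma(108, 14).
Predictive mean over a 6-day window = T·E[λ|data] = 6·108/14 = 324/7.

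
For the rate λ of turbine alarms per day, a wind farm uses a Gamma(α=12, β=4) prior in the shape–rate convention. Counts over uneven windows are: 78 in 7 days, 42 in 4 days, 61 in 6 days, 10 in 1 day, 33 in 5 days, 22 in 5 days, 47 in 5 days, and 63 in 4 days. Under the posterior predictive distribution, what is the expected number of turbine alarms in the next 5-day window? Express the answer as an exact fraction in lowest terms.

1840/41

Total count: 78 + 42 + 61 + 10 + 33 + 22 + 47 + 63 = 356.
Total exposure: 7 + 4 + 6 + 1 + 5 + 5 + 5 + 4 = 37 days.
By Gamma–Poisson conjugacy, the posterior is Gamma(α + Σx, β + Σt) = Gamma(12 + 356, 4 + 37) = Gamma(368, 41).
Predictive mean over a 5-day window = T·E[λ|data] = 5·368/41 = 1840/41.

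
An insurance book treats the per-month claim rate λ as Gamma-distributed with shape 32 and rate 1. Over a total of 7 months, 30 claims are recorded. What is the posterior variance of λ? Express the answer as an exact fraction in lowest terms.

31/32

Total count 30 over total exposure 7 months.
Posterior: α' = 32 + 30 = 62, β' = 1 + 7 = 8.
Posterior variance = α'/β'² = 62/64 = 31/32.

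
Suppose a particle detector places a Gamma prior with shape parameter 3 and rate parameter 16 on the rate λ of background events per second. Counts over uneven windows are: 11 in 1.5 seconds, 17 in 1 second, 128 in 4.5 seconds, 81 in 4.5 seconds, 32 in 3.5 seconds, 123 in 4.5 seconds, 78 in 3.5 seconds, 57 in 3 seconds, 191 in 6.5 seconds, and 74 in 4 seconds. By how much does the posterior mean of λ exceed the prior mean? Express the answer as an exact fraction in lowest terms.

1675/112

Total count: 11 + 17 + 128 + 81 + 32 + 123 + 78 + 57 + 191 + 74 = 792.
Total exposure: 1.5 + 1 + 4.5 + 4.5 + 3.5 + 4.5 + 3.5 + 3 + 6.5 + 4 = 36.5 seconds.
Posterior: α' = 3 + 792 = 795, β' = 16 + 36.5 = 105/2.
Posterior mean = 795/(105/2) = 106/7; prior mean = 3/16 = 3/16. Difference = 106/7 − 3/16 = 1675/112.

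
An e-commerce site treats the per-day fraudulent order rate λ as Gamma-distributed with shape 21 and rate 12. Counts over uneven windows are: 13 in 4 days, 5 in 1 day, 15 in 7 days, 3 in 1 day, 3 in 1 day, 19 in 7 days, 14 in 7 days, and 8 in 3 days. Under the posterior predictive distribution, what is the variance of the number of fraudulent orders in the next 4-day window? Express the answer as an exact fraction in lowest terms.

Total count: 13 + 5 + 15 + 3 + 3 + 19 + 14 + 8 = 80.
Total exposure: 4 + 1 + 7 + 1 + 1 + 7 + 7 + 3 = 31 days.
The Gamma prior is conjugate for the Poisson rate, so λ | data ~ Gamma(21+80, 12+31) = Gamma(101, 43).
The posterior predictive for a window of length T is Negative Binomial with variance T·α'·(β'+T)/β'² = 4·101·47/1849 = 18988/1849.

18988/1849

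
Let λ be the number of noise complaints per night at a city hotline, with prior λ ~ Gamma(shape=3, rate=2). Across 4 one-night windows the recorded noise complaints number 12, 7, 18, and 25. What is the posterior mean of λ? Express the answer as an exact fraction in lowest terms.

Total count: 12 + 7 + 18 + 25 = 62.
Total exposure: 4 nights.
Posterior: α' = 3 + 62 = 65, β' = 2 + 4 = 6.
Posterior mean = α'/β' = 65/6.

65/6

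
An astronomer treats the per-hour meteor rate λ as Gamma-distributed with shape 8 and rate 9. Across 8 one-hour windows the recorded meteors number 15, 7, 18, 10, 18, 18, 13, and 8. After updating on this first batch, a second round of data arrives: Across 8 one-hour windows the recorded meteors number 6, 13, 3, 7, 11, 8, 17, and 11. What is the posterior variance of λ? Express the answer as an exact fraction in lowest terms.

191/625

Total count: 15 + 7 + 18 + 10 + 18 + 18 + 13 + 8 = 107.
Total exposure: 8 hours.
After the first batch: Gamma(8 + 107, 9 + 8) = Gamma(115, 17).
Total count: 6 + 13 + 3 + 7 + 11 + 8 + 17 + 11 = 76.
Total exposure: 8 hours.
After the second batch: Gamma(115 + 76, 17 + 8) = Gamma(191, 25).
Posterior variance = α'/β'² = 191/625.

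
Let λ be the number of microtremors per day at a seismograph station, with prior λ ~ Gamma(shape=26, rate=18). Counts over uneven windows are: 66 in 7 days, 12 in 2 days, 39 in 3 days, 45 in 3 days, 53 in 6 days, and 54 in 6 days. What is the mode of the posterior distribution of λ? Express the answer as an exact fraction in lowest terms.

98/15

Total count: 66 + 12 + 39 + 45 + 53 + 54 = 269.
Total exposure: 7 + 2 + 3 + 3 + 6 + 6 = 27 days.
The Gamma prior is conjugate for the Poisson rate, so λ | data ~ Gamma(26+269, 18+27) = Gamma(295, 45).
Posterior mode = (α'−1)/β' = 294/45 = 98/15.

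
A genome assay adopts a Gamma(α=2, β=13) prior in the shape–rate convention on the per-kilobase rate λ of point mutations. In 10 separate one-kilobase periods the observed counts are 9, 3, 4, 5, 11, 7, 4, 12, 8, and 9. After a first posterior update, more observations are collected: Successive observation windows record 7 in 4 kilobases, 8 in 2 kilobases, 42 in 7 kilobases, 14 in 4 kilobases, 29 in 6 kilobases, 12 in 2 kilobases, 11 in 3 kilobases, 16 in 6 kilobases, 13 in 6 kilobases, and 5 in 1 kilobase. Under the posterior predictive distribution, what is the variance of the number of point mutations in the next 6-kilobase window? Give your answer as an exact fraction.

24255/1024

Total count: 9 + 3 + 4 + 5 + 11 + 7 + 4 + 12 + 8 + 9 = 72.
Total exposure: 10 kilobases.
After the first batch: Gamma(2 + 72, 13 + 10) = Gamma(74, 23).
Total count: 7 + 8 + 42 + 14 + 29 + 12 + 11 + 16 + 13 + 5 = 157.
Total exposure: 4 + 2 + 7 + 4 + 6 + 2 + 3 + 6 + 6 + 1 = 41 kilobases.
After the second batch: Gamma(74 + 157, 23 + 41) = Gamma(231, 64).
The posterior predictive for a window of length T is Negative Binomial with variance T·α'·(β'+T)/β'² = 6·231·70/4096 = 24255/1024.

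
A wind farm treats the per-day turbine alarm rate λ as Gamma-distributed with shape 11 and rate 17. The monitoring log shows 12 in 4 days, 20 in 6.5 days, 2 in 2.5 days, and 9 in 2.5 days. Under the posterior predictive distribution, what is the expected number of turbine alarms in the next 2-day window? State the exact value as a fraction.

216/65

Total count: 12 + 20 + 2 + 9 = 43.
Total exposure: 4 + 6.5 + 2.5 + 2.5 = 15.5 days.
The Gamma prior is conjugate for the Poisson rate, so λ | data ~ Gamma(11+43, 17+15.5) = Gamma(54, 65/2).
Predictive mean over a 2-day window = T·E[λ|data] = 2·54/(65/2) = 216/65.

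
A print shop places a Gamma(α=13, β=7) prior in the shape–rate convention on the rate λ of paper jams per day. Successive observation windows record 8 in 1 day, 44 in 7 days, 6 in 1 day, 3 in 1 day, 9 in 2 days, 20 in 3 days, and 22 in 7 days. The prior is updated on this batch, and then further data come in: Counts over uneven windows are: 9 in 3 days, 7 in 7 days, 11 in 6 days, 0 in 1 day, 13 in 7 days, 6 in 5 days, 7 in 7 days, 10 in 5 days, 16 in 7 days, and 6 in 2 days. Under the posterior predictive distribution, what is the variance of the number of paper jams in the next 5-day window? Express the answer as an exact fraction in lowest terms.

Total count: 8 + 44 + 6 + 3 + 9 + 20 + 22 = 112.
Total exposure: 1 + 7 + 1 + 1 + 2 + 3 + 7 = 22 days.
After the first batch: Gamma(13 + 112, 7 + 22) = Gamma(125, 29).
Total count: 9 + 7 + 11 + 0 + 13 + 6 + 7 + 10 + 16 + 6 = 85.
Total exposure: 3 + 7 + 6 + 1 + 7 + 5 + 7 + 5 + 7 + 2 = 50 days.
After the second batch: Gamma(125 + 85, 29 + 50) = Gamma(210, 79).
The posterior predictive for a window of length T is Negative Binomial with variance T·α'·(β'+T)/β'² = 5·210·84/6241 = 88200/6241.

88200/6241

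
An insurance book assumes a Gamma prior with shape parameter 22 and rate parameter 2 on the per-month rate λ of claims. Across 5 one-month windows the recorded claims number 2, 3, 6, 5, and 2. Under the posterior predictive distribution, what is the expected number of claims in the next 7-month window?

40

Total count: 2 + 3 + 6 + 5 + 2 = 18.
Total exposure: 5 months.
By Gamma–Poisson conjugacy, the posterior is Gamma(α + Σx, β + Σt) = Gamma(22 + 18, 2 + 5) = Gamma(40, 7).
Predictive mean over a 7-month window = T·E[λ|data] = 7·40/7 = 40.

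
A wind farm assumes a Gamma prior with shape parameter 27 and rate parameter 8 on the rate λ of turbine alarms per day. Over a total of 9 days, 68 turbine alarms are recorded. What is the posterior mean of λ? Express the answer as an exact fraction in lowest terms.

Total count 68 over total exposure 9 days.
Posterior: α' = 27 + 68 = 95, β' = 8 + 9 = 17.
Posterior mean = α'/β' = 95/17.

95/17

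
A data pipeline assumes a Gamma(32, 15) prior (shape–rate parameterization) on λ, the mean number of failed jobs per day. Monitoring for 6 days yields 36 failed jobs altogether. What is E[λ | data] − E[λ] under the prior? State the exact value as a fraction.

Total count 36 over total exposure 6 days.
Gamma(α, β) with Poisson data over total exposure Σt gives posterior Gamma(α+Σx, β+Σt) = Gamma(68, 21).
Posterior mean = 68/21 = 68/21; prior mean = 32/15 = 32/15. Difference = 68/21 − 32/15 = 116/105.

116/105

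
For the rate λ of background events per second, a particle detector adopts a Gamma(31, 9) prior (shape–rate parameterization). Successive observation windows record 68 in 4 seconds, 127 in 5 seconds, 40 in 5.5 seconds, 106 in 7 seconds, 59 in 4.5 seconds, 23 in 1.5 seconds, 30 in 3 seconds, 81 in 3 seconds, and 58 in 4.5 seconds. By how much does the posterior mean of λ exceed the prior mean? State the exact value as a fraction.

4150/423

Total count: 68 + 127 + 40 + 106 + 59 + 23 + 30 + 81 + 58 = 592.
Total exposure: 4 + 5 + 5.5 + 7 + 4.5 + 1.5 + 3 + 3 + 4.5 = 38 seconds.
By Gamma–Poisson conjugacy, the posterior is Gamma(α + Σx, β + Σt) = Gamma(31 + 592, 9 + 38) = Gamma(623, 47).
Posterior mean = 623/47 = 623/47; prior mean = 31/9 = 31/9. Difference = 623/47 − 31/9 = 4150/423.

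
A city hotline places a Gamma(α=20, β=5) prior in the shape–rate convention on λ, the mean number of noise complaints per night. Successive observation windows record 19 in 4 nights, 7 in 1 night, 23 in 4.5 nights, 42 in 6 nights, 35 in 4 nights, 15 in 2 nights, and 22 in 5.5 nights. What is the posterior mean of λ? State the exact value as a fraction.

183/32

Total count: 19 + 7 + 23 + 42 + 35 + 15 + 22 = 163.
Total exposure: 4 + 1 + 4.5 + 6 + 4 + 2 + 5.5 = 27 nights.
Conjugate update: add total count to the shape and total exposure to the rate, giving Gamma(183, 32).
Posterior mean = α'/β' = 183/32.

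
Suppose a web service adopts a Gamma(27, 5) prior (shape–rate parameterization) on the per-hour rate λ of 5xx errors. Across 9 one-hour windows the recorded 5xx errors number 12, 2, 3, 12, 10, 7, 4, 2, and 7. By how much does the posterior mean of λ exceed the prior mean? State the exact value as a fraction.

Total count: 12 + 2 + 3 + 12 + 10 + 7 + 4 + 2 + 7 = 59.
Total exposure: 9 hours.
Gamma(α, β) with Poisson data over total exposure Σt gives posterior Gamma(α+Σx, β+Σt) = Gamma(86, 14).
Posterior mean = 86/14 = 43/7; prior mean = 27/5 = 27/5. Difference = 43/7 − 27/5 = 26/35.

26/35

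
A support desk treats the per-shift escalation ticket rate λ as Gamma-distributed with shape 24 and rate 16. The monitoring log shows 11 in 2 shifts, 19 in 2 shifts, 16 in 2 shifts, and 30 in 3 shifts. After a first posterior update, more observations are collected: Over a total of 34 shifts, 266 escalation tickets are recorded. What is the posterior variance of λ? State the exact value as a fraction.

Total count: 11 + 19 + 16 + 30 = 76.
Total exposure: 2 + 2 + 2 + 3 = 9 shifts.
After the first batch: Gamma(24 + 76, 16 + 9) = Gamma(100, 25).
Total count 266 over total exposure 34 shifts.
After the second batch: Gamma(100 + 266, 25 + 34) = Gamma(366, 59).
Posterior variance = α'/β'² = 366/3481.

366/3481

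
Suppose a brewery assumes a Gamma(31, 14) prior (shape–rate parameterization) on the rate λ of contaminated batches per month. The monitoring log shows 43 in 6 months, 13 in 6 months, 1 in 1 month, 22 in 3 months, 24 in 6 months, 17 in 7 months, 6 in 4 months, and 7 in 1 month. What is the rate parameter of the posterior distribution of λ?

48

Total count: 43 + 13 + 1 + 22 + 24 + 17 + 6 + 7 = 133.
Total exposure: 6 + 6 + 1 + 3 + 6 + 7 + 4 + 1 = 34 months.
By Gamma–Poisson conjugacy, the posterior is Gamma(α + Σx, β + Σt) = Gamma(31 + 133, 14 + 34) = Gamma(164, 48).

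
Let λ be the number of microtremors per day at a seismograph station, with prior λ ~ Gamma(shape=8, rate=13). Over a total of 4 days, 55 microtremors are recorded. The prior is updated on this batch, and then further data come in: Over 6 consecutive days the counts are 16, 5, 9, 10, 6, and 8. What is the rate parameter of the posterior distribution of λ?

23

Total count 55 over total exposure 4 days.
After the first batch: Gamma(8 + 55, 13 + 4) = Gamma(63, 17).
Total count: 16 + 5 + 9 + 10 + 6 + 8 = 54.
Total exposure: 6 days.
After the second batch: Gamma(63 + 54, 17 + 6) = Gamma(117, 23).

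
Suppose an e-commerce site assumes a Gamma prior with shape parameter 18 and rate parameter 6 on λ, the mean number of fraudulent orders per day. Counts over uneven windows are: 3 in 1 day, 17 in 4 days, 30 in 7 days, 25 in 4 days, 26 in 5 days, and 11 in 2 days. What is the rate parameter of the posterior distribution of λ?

Total count: 3 + 17 + 30 + 25 + 26 + 11 = 112.
Total exposure: 1 + 4 + 7 + 4 + 5 + 2 = 23 days.
By Gamma–Poisson conjugacy, the posterior is Gamma(α + Σx, β + Σt) = Gamma(18 + 112, 6 + 23) = Gamma(130, 29).

29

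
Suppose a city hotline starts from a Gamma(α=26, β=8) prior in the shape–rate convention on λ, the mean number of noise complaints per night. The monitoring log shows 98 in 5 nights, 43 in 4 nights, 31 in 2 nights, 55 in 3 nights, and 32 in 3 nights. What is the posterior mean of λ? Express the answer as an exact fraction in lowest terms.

57/5

Total count: 98 + 43 + 31 + 55 + 32 = 259.
Total exposure: 5 + 4 + 2 + 3 + 3 = 17 nights.
Conjugate update: add total count to the shape and total exposure to the rate, giving Gamma(285, 25).
Posterior mean = α'/β' = 285/25 = 57/5.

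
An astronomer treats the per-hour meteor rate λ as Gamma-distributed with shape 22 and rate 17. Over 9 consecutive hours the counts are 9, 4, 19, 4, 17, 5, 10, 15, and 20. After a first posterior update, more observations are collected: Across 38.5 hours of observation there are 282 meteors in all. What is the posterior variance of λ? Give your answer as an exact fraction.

1628/16641

Total count: 9 + 4 + 19 + 4 + 17 + 5 + 10 + 15 + 20 = 103.
Total exposure: 9 hours.
After the first batch: Gamma(22 + 103, 17 + 9) = Gamma(125, 26).
Total count 282 over total exposure 38.5 hours.
After the second batch: Gamma(125 + 282, 26 + 38.5) = Gamma(407, 129/2).
Posterior variance = α'/β'² = 407/(16641/4) = 1628/16641.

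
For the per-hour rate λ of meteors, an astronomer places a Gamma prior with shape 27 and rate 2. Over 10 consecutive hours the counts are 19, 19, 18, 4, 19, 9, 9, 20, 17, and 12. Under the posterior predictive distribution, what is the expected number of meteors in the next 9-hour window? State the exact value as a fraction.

Total count: 19 + 19 + 18 + 4 + 19 + 9 + 9 + 20 + 17 + 12 = 146.
Total exposure: 10 hours.
Conjugate update: add total count to the shape and total exposure to the rate, giving Gamma(173, 12).
Predictive mean over a 9-hour window = T·E[λ|data] = 9·173/12 = 519/4.

519/4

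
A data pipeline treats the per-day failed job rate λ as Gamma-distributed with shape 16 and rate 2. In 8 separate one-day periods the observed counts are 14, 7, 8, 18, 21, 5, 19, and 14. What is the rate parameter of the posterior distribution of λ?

Total count: 14 + 7 + 8 + 18 + 21 + 5 + 19 + 14 = 106.
Total exposure: 8 days.
The Gamma prior is conjugate for the Poisson rate, so λ | data ~ Gamma(16+106, 2+8) = Gamma(122, 10).

10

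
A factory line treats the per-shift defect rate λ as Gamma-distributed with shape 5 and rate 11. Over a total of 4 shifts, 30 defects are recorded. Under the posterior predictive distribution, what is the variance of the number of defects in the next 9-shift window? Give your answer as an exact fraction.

Total count 30 over total exposure 4 shifts.
Gamma(α, β) with Poisson data over total exposure Σt gives posterior Gamma(α+Σx, β+Σt) = Gamma(35, 15).
The posterior predictive for a window of length T is Negative Binomial with variance T·α'·(β'+T)/β'² = 9·35·24/225 = 168/5.

168/5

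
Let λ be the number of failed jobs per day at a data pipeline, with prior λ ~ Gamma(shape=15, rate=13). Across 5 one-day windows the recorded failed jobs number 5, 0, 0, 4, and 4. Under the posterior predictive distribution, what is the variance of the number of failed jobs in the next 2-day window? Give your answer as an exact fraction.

Total count: 5 + 0 + 0 + 4 + 4 = 13.
Total exposure: 5 days.
Gamma(α, β) with Poisson data over total exposure Σt gives posterior Gamma(α+Σx, β+Σt) = Gamma(28, 18).
The posterior predictive for a window of length T is Negative Binomial with variance T·α'·(β'+T)/β'² = 2·28·20/324 = 280/81.

280/81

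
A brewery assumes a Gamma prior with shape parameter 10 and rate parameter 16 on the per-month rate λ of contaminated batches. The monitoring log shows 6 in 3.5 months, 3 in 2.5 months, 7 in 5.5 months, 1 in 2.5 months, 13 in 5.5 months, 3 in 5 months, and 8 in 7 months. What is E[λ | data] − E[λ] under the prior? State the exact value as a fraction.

Total count: 6 + 3 + 7 + 1 + 13 + 3 + 8 = 41.
Total exposure: 3.5 + 2.5 + 5.5 + 2.5 + 5.5 + 5 + 7 = 31.5 months.
Gamma(α, β) with Poisson data over total exposure Σt gives posterior Gamma(α+Σx, β+Σt) = Gamma(51, 95/2).
Posterior mean = 51/(95/2) = 102/95; prior mean = 10/16 = 5/8. Difference = 102/95 − 5/8 = 341/760.

341/760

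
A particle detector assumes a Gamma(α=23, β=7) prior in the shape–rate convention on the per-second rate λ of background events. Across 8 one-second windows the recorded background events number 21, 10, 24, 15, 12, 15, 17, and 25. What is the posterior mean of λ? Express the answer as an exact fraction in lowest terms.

54/5

Total count: 21 + 10 + 24 + 15 + 12 + 15 + 17 + 25 = 139.
Total exposure: 8 seconds.
Posterior: α' = 23 + 139 = 162, β' = 7 + 8 = 15.
Posterior mean = α'/β' = 162/15 = 54/5.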